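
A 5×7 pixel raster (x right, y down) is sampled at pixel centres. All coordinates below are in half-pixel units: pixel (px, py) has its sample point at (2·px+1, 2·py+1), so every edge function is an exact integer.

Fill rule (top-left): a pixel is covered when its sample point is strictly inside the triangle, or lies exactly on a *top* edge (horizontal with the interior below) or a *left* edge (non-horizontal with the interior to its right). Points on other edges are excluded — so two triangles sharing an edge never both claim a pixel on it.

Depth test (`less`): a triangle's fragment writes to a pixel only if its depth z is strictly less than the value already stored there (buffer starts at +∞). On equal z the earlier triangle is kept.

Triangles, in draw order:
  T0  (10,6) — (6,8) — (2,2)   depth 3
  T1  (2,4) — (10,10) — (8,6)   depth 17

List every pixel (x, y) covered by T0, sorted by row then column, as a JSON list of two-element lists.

T0:
  2·area = 32
  edge (10, 6)→(6, 8): d=(-4,2) right/bottom  bias=-1
  edge (6, 8)→(2, 2): d=(-4,-6) top-left  bias=+0
  edge (2, 2)→(10, 6): d=(8,4) right/bottom  bias=-1
    (1,1)@(3, 3): e=[26,2,4] → █
    (2,1)@(5, 3): e=[22,14,-4] → ·
    (1,2)@(3, 5): e=[18,-6,20] → ·
    (2,2)@(5, 5): e=[14,6,12] → █
    (3,2)@(7, 5): e=[10,18,4] → █
    (4,2)@(9, 5): e=[6,30,-4] → ·
    (2,3)@(5, 7): e=[6,-2,28] → ·
    (3,3)@(7, 7): e=[2,10,20] → █
    (4,3)@(9, 7): e=[-2,22,12] → ·
    (3,4)@(7, 9): e=[-6,2,36] → ·
  covered (4 px):
    · · · · ·
    · █ · · ·
    · · █ █ ·
    · · · █ ·
    · · · · ·
    · · · · ·
    · · · · ·
T1:
  2·area = 20  (B↔C swapped to make it positive)
  edge (2, 4)→(8, 6): d=(6,2) right/bottom  bias=-1
  edge (8, 6)→(10, 10): d=(2,4) right/bottom  bias=-1
  edge (10, 10)→(2, 4): d=(-8,-6) top-left  bias=+0
    (2,2)@(5, 5): e=[0,10,10] → ·  [on edge]
    (3,3)@(7, 7): e=[8,6,6] → █
    (4,3)@(9, 7): e=[4,-2,18] → ·
    (3,4)@(7, 9): e=[20,10,-10] → ·
    (4,4)@(9, 9): e=[16,2,2] → █
    (4,5)@(9, 11): e=[28,6,-14] → ·
  covered (2 px):
    · · · · ·
    · · · · ·
    · · · · ·
    · · · █ ·
    · · · · █
    · · · · ·
    · · · · ·

Result: [[1,1],[2,2],[3,2],[3,3]]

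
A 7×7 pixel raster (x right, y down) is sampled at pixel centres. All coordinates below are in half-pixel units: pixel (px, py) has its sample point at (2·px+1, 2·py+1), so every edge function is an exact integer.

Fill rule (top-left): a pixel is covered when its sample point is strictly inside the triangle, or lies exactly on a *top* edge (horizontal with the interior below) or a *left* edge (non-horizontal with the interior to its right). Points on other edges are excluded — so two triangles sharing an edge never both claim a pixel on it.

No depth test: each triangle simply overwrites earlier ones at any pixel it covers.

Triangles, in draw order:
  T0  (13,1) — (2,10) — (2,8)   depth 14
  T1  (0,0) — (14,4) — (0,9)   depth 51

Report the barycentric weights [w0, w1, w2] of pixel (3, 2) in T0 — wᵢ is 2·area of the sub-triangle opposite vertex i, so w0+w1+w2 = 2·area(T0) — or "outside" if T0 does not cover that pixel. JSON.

T0:
  2·area = 22
  edge (13, 1)→(2, 10): d=(-11,9) right/bottom  bias=-1
  edge (2, 10)→(2, 8): d=(0,-2) top-left  bias=+0
  edge (2, 8)→(13, 1): d=(11,-7) top-left  bias=+0
    (6,0)@(13, 1): e=[0,22,0] → .  [on edge]
    (3,2)@(7, 5): e=[10,10,2] → X
    (4,2)@(9, 5): e=[-8,14,16] → .
    (2,3)@(5, 7): e=[6,6,10] → X
    (3,3)@(7, 7): e=[-12,10,24] → .
    (1,4)@(3, 9): e=[2,2,18] → X
    (2,4)@(5, 9): e=[-16,6,32] → .
    (1,5)@(3, 11): e=[-20,2,40] → .
  covered (3 px):
    . . . . . . .
    . . . . . . .
    . . . X . . .
    . . X . . . .
    . X . . . . .
    . . . . . . .
    . . . . . . .
T1:
  2·area = 126
  edge (0, 0)→(14, 4): d=(14,4) right/bottom  bias=-1
  edge (14, 4)→(0, 9): d=(-14,5) right/bottom  bias=-1
  edge (0, 9)→(0, 0): d=(0,-9) top-left  bias=+0
    (0,0)@(1, 1): e=[10,107,9] → X
    (1,0)@(3, 1): e=[2,97,27] → X
    (2,0)@(5, 1): e=[-6,87,45] → .
    (0,1)@(1, 3): e=[38,79,9] → X
    (2,1)@(5, 3): e=[22,59,45] → X
    (3,1)@(7, 3): e=[14,49,63] → X
    (4,1)@(9, 3): e=[6,39,81] → X
    (5,1)@(11, 3): e=[-2,29,99] → .
    (0,2)@(1, 5): e=[66,51,9] → X
    (5,2)@(11, 5): e=[26,1,99] → X
    (6,2)@(13, 5): e=[18,-9,117] → .
    (0,3)@(1, 7): e=[94,23,9] → X
  covered (16 px):
    X X . . . . .
    X X X X X . .
    X X X X X X .
    X X X . . . .
    . . . . . . .
    . . . . . . .
    . . . . . . .

Final: [10,2,10]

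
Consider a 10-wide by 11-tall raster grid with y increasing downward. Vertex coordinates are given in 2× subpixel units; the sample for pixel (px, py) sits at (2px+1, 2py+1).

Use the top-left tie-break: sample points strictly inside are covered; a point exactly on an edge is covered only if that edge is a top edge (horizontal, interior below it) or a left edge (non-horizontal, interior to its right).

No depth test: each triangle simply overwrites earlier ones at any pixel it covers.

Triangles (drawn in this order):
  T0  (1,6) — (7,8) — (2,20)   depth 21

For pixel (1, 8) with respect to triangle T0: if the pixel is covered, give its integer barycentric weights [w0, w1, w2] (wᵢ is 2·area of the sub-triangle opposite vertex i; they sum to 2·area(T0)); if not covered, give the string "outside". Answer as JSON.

T0:
  2·area = 82
  edge (1, 6)→(7, 8): d=(6,2) right/bottom  bias=-1
  edge (7, 8)→(2, 20): d=(-5,12) right/bottom  bias=-1
  edge (2, 20)→(1, 6): d=(-1,-14) top-left  bias=+0
    (1,3)@(3, 7): e=[2,53,27] → █
    (2,3)@(5, 7): e=[-2,29,55] → ·
    (1,4)@(3, 9): e=[14,43,25] → █
    (2,4)@(5, 9): e=[10,19,53] → █
    (3,4)@(7, 9): e=[6,-5,81] → ·
    (1,5)@(3, 11): e=[26,33,23] → █
    (3,5)@(7, 11): e=[18,-15,79] → ·
    (1,6)@(3, 13): e=[38,23,21] → █
    (2,6)@(5, 13): e=[34,-1,49] → ·
    (1,7)@(3, 15): e=[50,13,19] → █
    (2,7)@(5, 15): e=[46,-11,47] → ·
    (1,8)@(3, 17): e=[62,3,17] → █
  covered (8 px):
    · · · · · · · · · ·
    · · · · · · · · · ·
    · · · · · · · · · ·
    · █ · · · · · · · ·
    · █ █ · · · · · · ·
    · █ █ · · · · · · ·
    · █ · · · · · · · ·
    · █ · · · · · · · ·
    · █ · · · · · · · ·
    · · · · · · · · · ·
    · · · · · · · · · ·

Final: [3,17,62]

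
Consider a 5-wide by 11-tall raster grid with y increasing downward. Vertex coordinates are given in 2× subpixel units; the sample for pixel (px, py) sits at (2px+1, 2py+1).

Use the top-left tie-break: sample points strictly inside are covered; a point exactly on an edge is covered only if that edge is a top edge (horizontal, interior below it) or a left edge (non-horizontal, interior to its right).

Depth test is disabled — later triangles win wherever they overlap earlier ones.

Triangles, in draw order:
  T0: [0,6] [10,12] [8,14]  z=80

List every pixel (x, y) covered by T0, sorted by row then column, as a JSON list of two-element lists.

T0:
  2·area = 32
  edge (0, 6)→(10, 12): d=(10,6) right/bottom  bias=-1
  edge (10, 12)→(8, 14): d=(-2,2) right/bottom  bias=-1
  edge (8, 14)→(0, 6): d=(-8,-8) top-left  bias=+0
    (0,3)@(1, 7): e=[4,28,0] → #  [on edge]
    (1,3)@(3, 7): e=[-8,24,16] → ·
    (0,4)@(1, 9): e=[24,24,-16] → ·
    (1,4)@(3, 9): e=[12,20,0] → #  [on edge]
    (2,4)@(5, 9): e=[0,16,16] → ·  [on edge]
    (1,5)@(3, 11): e=[32,16,-16] → ·
    (2,5)@(5, 11): e=[20,12,0] → #  [on edge]
    (3,5)@(7, 11): e=[8,8,16] → #
    (4,5)@(9, 11): e=[-4,4,32] → ·
    (2,6)@(5, 13): e=[40,8,-16] → ·
    (3,6)@(7, 13): e=[28,4,0] → #  [on edge]
    (4,6)@(9, 13): e=[16,0,16] → ·  [on edge]
    (3,7)@(7, 15): e=[48,0,-16] → ·  [on edge]
    (4,7)@(9, 15): e=[36,-4,0] → ·  [on edge]
    (2,8)@(5, 17): e=[80,0,-48] → ·  [on edge]
    (1,9)@(3, 19): e=[112,0,-80] → ·  [on edge]
    (0,10)@(1, 21): e=[144,0,-112] → ·  [on edge]
  covered (5 px):
    · · · · ·
    · · · · ·
    · · · · ·
    # · · · ·
    · # · · ·
    · · # # ·
    · · · # ·
    · · · · ·
    · · · · ·
    · · · · ·
    · · · · ·

Result: [[0,3],[1,4],[2,5],[3,5],[3,6]]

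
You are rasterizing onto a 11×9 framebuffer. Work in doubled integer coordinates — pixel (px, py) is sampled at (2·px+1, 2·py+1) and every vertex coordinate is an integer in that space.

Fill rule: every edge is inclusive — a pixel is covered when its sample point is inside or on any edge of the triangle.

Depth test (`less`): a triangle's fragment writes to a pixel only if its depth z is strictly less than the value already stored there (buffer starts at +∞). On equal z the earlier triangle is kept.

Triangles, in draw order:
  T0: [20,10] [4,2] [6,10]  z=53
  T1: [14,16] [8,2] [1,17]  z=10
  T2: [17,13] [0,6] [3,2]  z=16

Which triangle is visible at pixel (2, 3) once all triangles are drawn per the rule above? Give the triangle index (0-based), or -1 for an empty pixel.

T0:
  2·area = 112  (B↔C swapped to make it positive)
  edge (20, 10)→(6, 10): d=(-14,0) inclusive
  edge (6, 10)→(4, 2): d=(-2,-8) inclusive
  edge (4, 2)→(20, 10): d=(16,8) inclusive
    (2,1)@(5, 3): e=[98,6,8] → X
    (3,1)@(7, 3): e=[98,22,-8] → .
    (2,2)@(5, 5): e=[70,2,40] → X
    (3,2)@(7, 5): e=[70,18,24] → X
    (4,2)@(9, 5): e=[70,34,8] → X
    (5,2)@(11, 5): e=[70,50,-8] → .
    (2,3)@(5, 7): e=[42,-2,72] → .
    (3,3)@(7, 7): e=[42,14,56] → X
    (5,3)@(11, 7): e=[42,46,24] → X
    (6,3)@(13, 7): e=[42,62,8] → X
    (7,3)@(15, 7): e=[42,78,-8] → .
    (3,4)@(7, 9): e=[14,10,88] → X
  covered (14 px):
    . . . . . . . . . . .
    . . X . . . . . . . .
    . . X X X . . . . . .
    . . . X X X X . . . .
    . . . X X X X X X . .
    . . . . . . . . . . .
    . . . . . . . . . . .
    . . . . . . . . . . .
    . . . . . . . . . . .
T1:
  2·area = 188  (B↔C swapped to make it positive)
  edge (14, 16)→(1, 17): d=(-13,1) inclusive
  edge (1, 17)→(8, 2): d=(7,-15) inclusive
  edge (8, 2)→(14, 16): d=(6,14) inclusive
    (3,2)@(7, 5): e=[150,6,32] → X
    (4,2)@(9, 5): e=[148,36,4] → X
    (5,2)@(11, 5): e=[146,66,-24] → .
    (3,3)@(7, 7): e=[124,20,44] → X
    (5,3)@(11, 7): e=[120,80,-12] → .
    (2,4)@(5, 9): e=[100,4,84] → X
    (5,4)@(11, 9): e=[94,94,0] → X  [on edge]
    (6,4)@(13, 9): e=[92,124,-28] → .
    (2,5)@(5, 11): e=[74,18,96] → X
    (6,5)@(13, 11): e=[66,138,-16] → .
    (1,6)@(3, 13): e=[50,2,136] → X
    (6,6)@(13, 13): e=[40,152,-4] → .
    (0,8)@(1, 17): e=[0,0,188] → X  [on edge]
  covered (24 px):
    . . . . . . . . . . .
    . . . . . . . . . . .
    . . . X X . . . . . .
    . . . X X . . . . . .
    . . X X X X . . . . .
    . . X X X X . . . . .
    . X X X X X . . . . .
    . X X X X X X . . . .
    X . . . . . . . . . .
T2:
  2·area = 89
  edge (17, 13)→(0, 6): d=(-17,-7) inclusive
  edge (0, 6)→(3, 2): d=(3,-4) inclusive
  edge (3, 2)→(17, 13): d=(14,11) inclusive
    (1,1)@(3, 3): e=[72,3,14] → X
    (2,1)@(5, 3): e=[86,11,-8] → .
    (0,2)@(1, 5): e=[24,1,64] → X
    (2,2)@(5, 5): e=[52,17,20] → X
    (3,2)@(7, 5): e=[66,25,-2] → .
    (0,3)@(1, 7): e=[-10,7,92] → .
    (1,3)@(3, 7): e=[4,15,70] → X
    (3,3)@(7, 7): e=[32,31,26] → X
    (4,3)@(9, 7): e=[46,39,4] → X
    (5,3)@(11, 7): e=[60,47,-18] → .
    (1,4)@(3, 9): e=[-30,21,98] → .
    (2,4)@(5, 9): e=[-16,29,76] → .
    (8,6)@(17, 13): e=[0,89,0] → X  [on edge]
  covered (12 px):
    . . . . . . . . . . .
    . X . . . . . . . . .
    X X X . . . . . . . .
    . X X X X . . . . . .
    . . . . X X . . . . .
    . . . . . . X . . . .
    . . . . . . . . X . .
    . . . . . . . . . . .
    . . . . . . . . . . .

Z-buffer (winner per pixel, '.' = empty):
  . . . . . . . . . . .
  . 2 0 . . . . . . . .
  2 2 2 1 1 . . . . . .
  . 2 2 1 1 0 0 . . . .
  . . 1 1 1 1 0 0 0 . .
  . . 1 1 1 1 2 . . . .
  . 1 1 1 1 1 . . 2 . .
  . 1 1 1 1 1 1 . . . .
  1 . . . . . . . . . .

Answer: 2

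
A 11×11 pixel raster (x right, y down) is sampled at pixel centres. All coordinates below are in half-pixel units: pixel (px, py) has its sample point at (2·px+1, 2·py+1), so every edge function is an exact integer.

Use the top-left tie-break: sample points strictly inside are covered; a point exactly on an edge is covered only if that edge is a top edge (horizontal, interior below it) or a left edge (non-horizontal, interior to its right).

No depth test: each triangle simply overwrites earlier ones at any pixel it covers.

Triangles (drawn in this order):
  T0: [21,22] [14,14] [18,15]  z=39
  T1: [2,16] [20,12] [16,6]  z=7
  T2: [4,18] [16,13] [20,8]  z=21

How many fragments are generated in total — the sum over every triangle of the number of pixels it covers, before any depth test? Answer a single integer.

T0:
  2·area = 25
  edge (21, 22)→(14, 14): d=(-7,-8) top-left  bias=+0
  edge (14, 14)→(18, 15): d=(4,1) right/bottom  bias=-1
  edge (18, 15)→(21, 22): d=(3,7) right/bottom  bias=-1
    (7,7)@(15, 15): e=[1,3,21] → X
    (8,7)@(17, 15): e=[17,1,7] → X
    (9,7)@(19, 15): e=[33,-1,-7] → .
    (7,8)@(15, 17): e=[-13,11,27] → .
    (8,8)@(17, 17): e=[3,9,13] → X
    (9,8)@(19, 17): e=[19,7,-1] → .
    (8,9)@(17, 19): e=[-11,17,19] → .
    (9,9)@(19, 19): e=[5,15,5] → X
    (10,9)@(21, 19): e=[21,13,-9] → .
    (9,10)@(19, 21): e=[-9,23,11] → .
  covered (4 px):
    . . . . . . . . . . .
    . . . . . . . . . . .
    . . . . . . . . . . .
    . . . . . . . . . . .
    . . . . . . . . . . .
    . . . . . . . . . . .
    . . . . . . . . . . .
    . . . . . . . X X . .
    . . . . . . . . X . .
    . . . . . . . . . X .
    . . . . . . . . . . .
T1:
  2·area = 124  (B↔C swapped to make it positive)
  edge (2, 16)→(16, 6): d=(14,-10) top-left  bias=+0
  edge (16, 6)→(20, 12): d=(4,6) right/bottom  bias=-1
  edge (20, 12)→(2, 16): d=(-18,4) right/bottom  bias=-1
    (7,3)@(15, 7): e=[4,10,110] → X
    (8,3)@(17, 7): e=[24,-2,102] → .
    (6,4)@(13, 9): e=[12,30,82] → X
    (8,4)@(17, 9): e=[52,6,66] → X
    (9,4)@(19, 9): e=[72,-6,58] → .
    (4,5)@(9, 11): e=[0,62,62] → X  [on edge]
    (5,5)@(11, 11): e=[20,50,54] → X
    (9,5)@(19, 11): e=[100,2,22] → X
    (10,5)@(21, 11): e=[120,-10,14] → .
    (3,6)@(7, 13): e=[8,82,34] → X
    (8,6)@(17, 13): e=[108,22,-6] → .
    (9,6)@(19, 13): e=[128,10,-14] → .
  covered (16 px):
    . . . . . . . . . . .
    . . . . . . . . . . .
    . . . . . . . . . . .
    . . . . . . . X . . .
    . . . . . . X X X . .
    . . . . X X X X X X .
    . . . X X X X X . . .
    . . X . . . . . . . .
    . . . . . . . . . . .
    . . . . . . . . . . .
    . . . . . . . . . . .
T2:
  2·area = 40  (B↔C swapped to make it positive)
  edge (4, 18)→(20, 8): d=(16,-10) top-left  bias=+0
  edge (20, 8)→(16, 13): d=(-4,5) right/bottom  bias=-1
  edge (16, 13)→(4, 18): d=(-12,5) right/bottom  bias=-1
    (9,4)@(19, 9): e=[6,1,33] → X
    (10,4)@(21, 9): e=[26,-9,23] → .
    (8,5)@(17, 11): e=[18,3,19] → X
    (9,5)@(19, 11): e=[38,-7,9] → .
    (6,6)@(13, 13): e=[10,15,15] → X
    (7,6)@(15, 13): e=[30,5,5] → X
    (8,6)@(17, 13): e=[50,-5,-5] → .
    (4,7)@(9, 15): e=[2,27,11] → X
    (5,7)@(11, 15): e=[22,17,1] → X
    (6,7)@(13, 15): e=[42,7,-9] → .
    (7,7)@(15, 15): e=[62,-3,-19] → .
    (4,8)@(9, 17): e=[34,19,-13] → .
  covered (6 px):
    . . . . . . . . . . .
    . . . . . . . . . . .
    . . . . . . . . . . .
    . . . . . . . . . . .
    . . . . . . . . . X .
    . . . . . . . . X . .
    . . . . . . X X . . .
    . . . . X X . . . . .
    . . . . . . . . . . .
    . . . . . . . . . . .
    . . . . . . . . . . .

Final: 26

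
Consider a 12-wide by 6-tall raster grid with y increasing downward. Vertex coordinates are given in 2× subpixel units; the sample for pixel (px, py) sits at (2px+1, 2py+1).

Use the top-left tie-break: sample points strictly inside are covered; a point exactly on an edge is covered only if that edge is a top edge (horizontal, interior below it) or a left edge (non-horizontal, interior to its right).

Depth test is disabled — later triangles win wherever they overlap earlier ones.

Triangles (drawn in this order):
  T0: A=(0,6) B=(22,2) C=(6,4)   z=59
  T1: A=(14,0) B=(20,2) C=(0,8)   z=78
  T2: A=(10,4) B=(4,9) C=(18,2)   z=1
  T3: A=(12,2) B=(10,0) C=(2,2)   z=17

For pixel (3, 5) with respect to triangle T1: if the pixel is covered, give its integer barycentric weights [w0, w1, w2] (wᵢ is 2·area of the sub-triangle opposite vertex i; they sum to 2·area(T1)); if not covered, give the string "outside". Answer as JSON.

T0:
  2·area = 20  (B↔C swapped to make it positive)
  edge (0, 6)→(6, 4): d=(6,-2) top-left  bias=+0
  edge (6, 4)→(22, 2): d=(16,-2) top-left  bias=+0
  edge (22, 2)→(0, 6): d=(-22,4) right/bottom  bias=-1
    (7,0)@(15, 1): e=[0,-30,50] → ·  [on edge]
    (4,1)@(9, 3): e=[0,-10,30] → ·  [on edge]
    (7,1)@(15, 3): e=[12,2,6] → #
    (8,1)@(17, 3): e=[16,6,-2] → ·
    (1,2)@(3, 5): e=[0,10,10] → #  [on edge]
    (2,2)@(5, 5): e=[4,14,2] → #
    (3,2)@(7, 5): e=[8,18,-6] → ·
    (7,2)@(15, 5): e=[24,34,-38] → ·
    (1,3)@(3, 7): e=[12,42,-34] → ·
    (2,3)@(5, 7): e=[16,46,-42] → ·
  covered (3 px):
    · · · · · · · · · · · ·
    · · · · · · · # · · · ·
    · # # · · · · · · · · ·
    · · · · · · · · · · · ·
    · · · · · · · · · · · ·
    · · · · · · · · · · · ·
T1:
  2·area = 76
  edge (14, 0)→(20, 2): d=(6,2) right/bottom  bias=-1
  edge (20, 2)→(0, 8): d=(-20,6) right/bottom  bias=-1
  edge (0, 8)→(14, 0): d=(14,-8) top-left  bias=+0
    (6,0)@(13, 1): e=[8,62,6] → #
    (7,0)@(15, 1): e=[4,50,22] → #
    (8,0)@(17, 1): e=[0,38,38] → ·  [on edge]
    (4,1)@(9, 3): e=[28,46,2] → #
    (5,1)@(11, 3): e=[24,34,18] → #
    (8,1)@(17, 3): e=[12,-2,66] → ·
    (11,1)@(23, 3): e=[0,-38,114] → ·  [on edge]
    (3,2)@(7, 5): e=[44,18,14] → #
    (5,2)@(11, 5): e=[36,-6,46] → ·
    (6,2)@(13, 5): e=[32,-18,62] → ·
    (7,2)@(15, 5): e=[28,-30,78] → ·
    (1,3)@(3, 7): e=[64,2,10] → #
  covered (9 px):
    · · · · · · # # · · · ·
    · · · · # # # # · · · ·
    · · · # # · · · · · · ·
    · # · · · · · · · · · ·
    · · · · · · · · · · · ·
    · · · · · · · · · · · ·
T2:
  2·area = 28  (B↔C swapped to make it positive)
  edge (10, 4)→(18, 2): d=(8,-2) top-left  bias=+0
  edge (18, 2)→(4, 9): d=(-14,7) right/bottom  bias=-1
  edge (4, 9)→(10, 4): d=(6,-5) top-left  bias=+0
    (7,1)@(15, 3): e=[2,7,19] → #
    (8,1)@(17, 3): e=[6,-7,29] → ·
    (4,2)@(9, 5): e=[6,21,1] → #
    (5,2)@(11, 5): e=[10,7,11] → #
    (6,2)@(13, 5): e=[14,-7,21] → ·
    (7,2)@(15, 5): e=[18,-21,31] → ·
    (3,3)@(7, 7): e=[18,7,3] → #
    (4,3)@(9, 7): e=[22,-7,13] → ·
    (5,3)@(11, 7): e=[26,-21,23] → ·
    (3,4)@(7, 9): e=[34,-21,15] → ·
  covered (4 px):
    · · · · · · · · · · · ·
    · · · · · · · # · · · ·
    · · · · # # · · · · · ·
    · · · # · · · · · · · ·
    · · · · · · · · · · · ·
    · · · · · · · · · · · ·
T3:
  2·area = 20  (B↔C swapped to make it positive)
  edge (12, 2)→(2, 2): d=(-10,0) right/bottom  bias=-1
  edge (2, 2)→(10, 0): d=(8,-2) top-left  bias=+0
  edge (10, 0)→(12, 2): d=(2,2) right/bottom  bias=-1
    (3,0)@(7, 1): e=[10,2,8] → #
    (4,0)@(9, 1): e=[10,6,4] → #
    (5,0)@(11, 1): e=[10,10,0] → ·  [on edge]
    (3,1)@(7, 3): e=[-10,18,12] → ·
    (4,1)@(9, 3): e=[-10,22,8] → ·
    (6,1)@(13, 3): e=[-10,30,0] → ·  [on edge]
    (7,2)@(15, 5): e=[-30,50,0] → ·  [on edge]
    (8,3)@(17, 7): e=[-50,70,0] → ·  [on edge]
    (9,4)@(19, 9): e=[-70,90,0] → ·  [on edge]
    (10,5)@(21, 11): e=[-90,110,0] → ·  [on edge]
  covered (2 px):
    · · · # # · · · · · · ·
    · · · · · · · · · · · ·
    · · · · · · · · · · · ·
    · · · · · · · · · · · ·
    · · · · · · · · · · · ·
    · · · · · · · · · · · ·

Final: "outside"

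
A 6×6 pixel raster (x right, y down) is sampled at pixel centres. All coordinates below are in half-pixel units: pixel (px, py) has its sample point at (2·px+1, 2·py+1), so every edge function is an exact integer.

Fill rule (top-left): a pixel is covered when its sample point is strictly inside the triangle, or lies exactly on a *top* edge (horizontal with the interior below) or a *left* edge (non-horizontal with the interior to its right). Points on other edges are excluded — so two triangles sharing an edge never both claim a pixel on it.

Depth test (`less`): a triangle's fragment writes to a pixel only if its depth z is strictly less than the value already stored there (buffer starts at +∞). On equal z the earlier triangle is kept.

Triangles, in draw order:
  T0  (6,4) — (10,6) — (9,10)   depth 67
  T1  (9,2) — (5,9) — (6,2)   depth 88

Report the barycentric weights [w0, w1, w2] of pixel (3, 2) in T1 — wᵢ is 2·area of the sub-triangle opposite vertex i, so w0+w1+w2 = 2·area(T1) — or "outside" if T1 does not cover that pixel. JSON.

T0:
  2·area = 18
  edge (6, 4)→(10, 6): d=(4,2) right/bottom  bias=-1
  edge (10, 6)→(9, 10): d=(-1,4) right/bottom  bias=-1
  edge (9, 10)→(6, 4): d=(-3,-6) top-left  bias=+0
    (3,2)@(7, 5): e=[2,13,3] → #
    (4,2)@(9, 5): e=[-2,5,15] → ·
    (3,3)@(7, 7): e=[10,11,-3] → ·
    (4,3)@(9, 7): e=[6,3,9] → #
    (5,3)@(11, 7): e=[2,-5,21] → ·
    (4,4)@(9, 9): e=[14,1,3] → #
    (5,4)@(11, 9): e=[10,-7,15] → ·
    (4,5)@(9, 11): e=[22,-1,-3] → ·
  covered (3 px):
    · · · · · ·
    · · · · · ·
    · · · # · ·
    · · · · # ·
    · · · · # ·
    · · · · · ·
T1:
  2·area = 21
  edge (9, 2)→(5, 9): d=(-4,7) right/bottom  bias=-1
  edge (5, 9)→(6, 2): d=(1,-7) top-left  bias=+0
  edge (6, 2)→(9, 2): d=(3,0) top-left  bias=+0
    (3,1)@(7, 3): e=[10,8,3] → #
    (4,1)@(9, 3): e=[-4,22,3] → ·
    (3,2)@(7, 5): e=[2,10,9] → #
    (4,2)@(9, 5): e=[-12,24,9] → ·
    (3,3)@(7, 7): e=[-6,12,15] → ·
    (2,4)@(5, 9): e=[0,0,21] → ·  [on edge]
  covered (2 px):
    · · · · · ·
    · · · # · ·
    · · · # · ·
    · · · · · ·
    · · · · · ·
    · · · · · ·

Result: [10,9,2]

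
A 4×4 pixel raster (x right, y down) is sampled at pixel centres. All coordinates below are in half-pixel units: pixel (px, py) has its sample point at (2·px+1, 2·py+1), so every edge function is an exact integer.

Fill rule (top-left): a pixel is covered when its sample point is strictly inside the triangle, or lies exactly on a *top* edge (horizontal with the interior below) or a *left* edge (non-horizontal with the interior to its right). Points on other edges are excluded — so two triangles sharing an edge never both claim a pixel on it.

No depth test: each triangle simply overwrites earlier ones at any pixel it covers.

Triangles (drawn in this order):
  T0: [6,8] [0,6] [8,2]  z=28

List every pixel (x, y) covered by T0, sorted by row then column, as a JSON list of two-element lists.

T0:
  2·area = 40
  edge (6, 8)→(0, 6): d=(-6,-2) top-left  bias=+0
  edge (0, 6)→(8, 2): d=(8,-4) top-left  bias=+0
  edge (8, 2)→(6, 8): d=(-2,6) right/bottom  bias=-1
    (3,1)@(7, 3): e=[32,4,4] → █
    (1,2)@(3, 5): e=[12,4,24] → █
    (2,2)@(5, 5): e=[16,12,12] → █
    (3,2)@(7, 5): e=[20,20,0] → ·  [on edge]
    (1,3)@(3, 7): e=[0,20,20] → █  [on edge]
    (3,3)@(7, 7): e=[8,36,-4] → ·
  covered (5 px):
    · · · ·
    · · · █
    · █ █ ·
    · █ █ ·

Final: [[3,1],[1,2],[2,2],[1,3],[2,3]]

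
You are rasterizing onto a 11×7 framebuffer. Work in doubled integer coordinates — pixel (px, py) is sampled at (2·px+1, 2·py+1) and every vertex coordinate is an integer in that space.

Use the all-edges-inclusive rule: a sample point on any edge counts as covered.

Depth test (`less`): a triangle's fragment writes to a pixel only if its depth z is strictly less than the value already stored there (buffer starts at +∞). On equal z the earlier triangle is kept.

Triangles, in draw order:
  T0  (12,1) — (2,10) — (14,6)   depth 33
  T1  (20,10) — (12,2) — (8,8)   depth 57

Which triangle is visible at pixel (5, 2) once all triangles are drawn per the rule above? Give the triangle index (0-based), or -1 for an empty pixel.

T0:
  2·area = 68  (B↔C swapped to make it positive)
  edge (12, 1)→(14, 6): d=(2,5) inclusive
  edge (14, 6)→(2, 10): d=(-12,4) inclusive
  edge (2, 10)→(12, 1): d=(10,-9) inclusive
    (5,1)@(11, 3): e=[9,48,11] → █
    (6,1)@(13, 3): e=[-1,40,29] → ·
    (4,2)@(9, 5): e=[23,32,13] → █
    (6,2)@(13, 5): e=[3,16,49] → █
    (7,2)@(15, 5): e=[-7,8,67] → ·
    (8,2)@(17, 5): e=[-17,0,85] → ·  [on edge]
    (3,3)@(7, 7): e=[37,16,15] → █
    (5,3)@(11, 7): e=[17,0,51] → █  [on edge]
    (6,3)@(13, 7): e=[7,-8,69] → ·
    (2,4)@(5, 9): e=[51,0,17] → █  [on edge]
    (3,4)@(7, 9): e=[41,-8,35] → ·
    (4,4)@(9, 9): e=[31,-16,53] → ·
  covered (8 px):
    · · · · · · · · · · ·
    · · · · · █ · · · · ·
    · · · · █ █ █ · · · ·
    · · · █ █ █ · · · · ·
    · · █ · · · · · · · ·
    · · · · · · · · · · ·
    · · · · · · · · · · ·
T1:
  2·area = 80  (B↔C swapped to make it positive)
  edge (20, 10)→(8, 8): d=(-12,-2) inclusive
  edge (8, 8)→(12, 2): d=(4,-6) inclusive
  edge (12, 2)→(20, 10): d=(8,8) inclusive
    (5,0)@(11, 1): e=[90,-10,0] → ·  [on edge]
    (6,1)@(13, 3): e=[70,10,0] → █  [on edge]
    (7,1)@(15, 3): e=[74,22,-16] → ·
    (5,2)@(11, 5): e=[42,6,32] → █
    (7,2)@(15, 5): e=[50,30,0] → █  [on edge]
    (8,2)@(17, 5): e=[54,42,-16] → ·
    (4,3)@(9, 7): e=[14,2,64] → █
    (8,3)@(17, 7): e=[30,50,0] → █  [on edge]
    (9,3)@(19, 7): e=[34,62,-16] → ·
    (4,4)@(9, 9): e=[-10,10,80] → ·
    (5,4)@(11, 9): e=[-6,22,64] → ·
    (6,4)@(13, 9): e=[-2,34,48] → ·
    (9,4)@(19, 9): e=[10,70,0] → █  [on edge]
    (10,5)@(21, 11): e=[-10,90,0] → ·  [on edge]
  covered (12 px):
    · · · · · · · · · · ·
    · · · · · · █ · · · ·
    · · · · · █ █ █ · · ·
    · · · · █ █ █ █ █ · ·
    · · · · · · · █ █ █ ·
    · · · · · · · · · · ·
    · · · · · · · · · · ·

Z-buffer (winner per pixel, '.' = empty):
  . . . . . . . . . . .
  . . . . . 0 1 . . . .
  . . . . 0 0 0 1 . . .
  . . . 0 0 0 1 1 1 . .
  . . 0 . . . . 1 1 1 .
  . . . . . . . . . . .
  . . . . . . . . . . .

Final: 0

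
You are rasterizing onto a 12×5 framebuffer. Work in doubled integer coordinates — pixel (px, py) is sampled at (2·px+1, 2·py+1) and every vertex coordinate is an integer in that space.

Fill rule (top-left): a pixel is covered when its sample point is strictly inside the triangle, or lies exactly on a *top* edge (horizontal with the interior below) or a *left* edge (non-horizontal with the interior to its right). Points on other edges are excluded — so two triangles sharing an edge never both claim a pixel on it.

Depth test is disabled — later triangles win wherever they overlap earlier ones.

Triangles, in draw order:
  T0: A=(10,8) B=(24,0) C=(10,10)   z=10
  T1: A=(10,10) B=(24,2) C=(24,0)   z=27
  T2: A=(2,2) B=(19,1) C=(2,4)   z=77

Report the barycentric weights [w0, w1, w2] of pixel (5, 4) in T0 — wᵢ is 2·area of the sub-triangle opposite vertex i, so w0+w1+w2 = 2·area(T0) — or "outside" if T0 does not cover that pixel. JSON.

T0:
  2·area = 28
  edge (10, 8)→(24, 0): d=(14,-8) top-left  bias=+0
  edge (24, 0)→(10, 10): d=(-14,10) right/bottom  bias=-1
  edge (10, 10)→(10, 8): d=(0,-2) top-left  bias=+0
    (9,1)@(19, 3): e=[2,8,18] → #
    (10,1)@(21, 3): e=[18,-12,22] → ·
    (8,2)@(17, 5): e=[14,0,14] → ·  [on edge]
    (9,2)@(19, 5): e=[30,-20,18] → ·
    (6,3)@(13, 7): e=[10,12,6] → #
    (7,3)@(15, 7): e=[26,-8,10] → ·
    (5,4)@(11, 9): e=[22,4,2] → #
    (6,4)@(13, 9): e=[38,-16,6] → ·
  covered (3 px):
    · · · · · · · · · · · ·
    · · · · · · · · · # · ·
    · · · · · · · · · · · ·
    · · · · · · # · · · · ·
    · · · · · # · · · · · ·
T1:
  2·area = 28  (B↔C swapped to make it positive)
  edge (10, 10)→(24, 0): d=(14,-10) top-left  bias=+0
  edge (24, 0)→(24, 2): d=(0,2) right/bottom  bias=-1
  edge (24, 2)→(10, 10): d=(-14,8) right/bottom  bias=-1
    (11,0)@(23, 1): e=[4,2,22] → #
    (10,1)@(21, 3): e=[12,6,10] → #
    (11,1)@(23, 3): e=[32,2,-6] → ·
    (8,2)@(17, 5): e=[0,14,14] → #  [on edge]
    (9,2)@(19, 5): e=[20,10,-2] → ·
    (10,2)@(21, 5): e=[40,6,-18] → ·
    (7,3)@(15, 7): e=[8,18,2] → #
    (8,3)@(17, 7): e=[28,14,-14] → ·
    (7,4)@(15, 9): e=[36,18,-26] → ·
  covered (4 px):
    · · · · · · · · · · · #
    · · · · · · · · · · # ·
    · · · · · · · · # · · ·
    · · · · · · · # · · · ·
    · · · · · · · · · · · ·
T2:
  2·area = 34
  edge (2, 2)→(19, 1): d=(17,-1) top-left  bias=+0
  edge (19, 1)→(2, 4): d=(-17,3) right/bottom  bias=-1
  edge (2, 4)→(2, 2): d=(0,-2) top-left  bias=+0
    (9,0)@(19, 1): e=[0,0,34] → ·  [on edge]
    (1,1)@(3, 3): e=[18,14,2] → #
    (2,1)@(5, 3): e=[20,8,6] → #
    (3,1)@(7, 3): e=[22,2,10] → #
    (4,1)@(9, 3): e=[24,-4,14] → ·
    (1,2)@(3, 5): e=[52,-20,2] → ·
    (2,2)@(5, 5): e=[54,-26,6] → ·
    (3,2)@(7, 5): e=[56,-32,10] → ·
  covered (3 px):
    · · · · · · · · · · · ·
    · # # # · · · · · · · ·
    · · · · · · · · · · · ·
    · · · · · · · · · · · ·
    · · · · · · · · · · · ·

Final: [4,2,22]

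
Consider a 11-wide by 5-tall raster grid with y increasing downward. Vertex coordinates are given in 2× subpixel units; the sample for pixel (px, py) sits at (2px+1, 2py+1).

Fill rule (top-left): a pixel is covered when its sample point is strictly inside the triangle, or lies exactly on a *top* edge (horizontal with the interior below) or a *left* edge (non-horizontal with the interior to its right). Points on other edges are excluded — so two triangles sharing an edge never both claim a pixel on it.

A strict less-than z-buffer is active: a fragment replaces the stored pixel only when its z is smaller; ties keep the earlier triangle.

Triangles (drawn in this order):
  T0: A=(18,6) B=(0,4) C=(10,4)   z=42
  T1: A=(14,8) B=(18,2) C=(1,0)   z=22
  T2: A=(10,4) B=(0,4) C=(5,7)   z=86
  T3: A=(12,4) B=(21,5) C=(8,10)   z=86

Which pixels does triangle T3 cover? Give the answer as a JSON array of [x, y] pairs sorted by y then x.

T0:
  2·area = 20
  edge (18, 6)→(0, 4): d=(-18,-2) top-left  bias=+0
  edge (0, 4)→(10, 4): d=(10,0) top-left  bias=+0
  edge (10, 4)→(18, 6): d=(8,2) right/bottom  bias=-1
    (4,2)@(9, 5): e=[0,10,10] → X  [on edge]
    (5,2)@(11, 5): e=[4,10,6] → X
    (6,2)@(13, 5): e=[8,10,2] → X
    (7,2)@(15, 5): e=[12,10,-2] → .
    (4,3)@(9, 7): e=[-36,30,26] → .
    (5,3)@(11, 7): e=[-32,30,22] → .
    (6,3)@(13, 7): e=[-28,30,18] → .
  covered (3 px):
    . . . . . . . . . . .
    . . . . . . . . . . .
    . . . . X X X . . . .
    . . . . . . . . . . .
    . . . . . . . . . . .
T1:
  2·area = 110  (B↔C swapped to make it positive)
  edge (14, 8)→(1, 0): d=(-13,-8) top-left  bias=+0
  edge (1, 0)→(18, 2): d=(17,2) right/bottom  bias=-1
  edge (18, 2)→(14, 8): d=(-4,6) right/bottom  bias=-1
    (1,0)@(3, 1): e=[3,13,94] → X
    (2,0)@(5, 1): e=[19,9,82] → X
    (3,0)@(7, 1): e=[35,5,70] → X
    (4,0)@(9, 1): e=[51,1,58] → X
    (5,0)@(11, 1): e=[67,-3,46] → .
    (1,1)@(3, 3): e=[-23,47,86] → .
    (2,1)@(5, 3): e=[-7,43,74] → .
    (3,1)@(7, 3): e=[9,39,62] → X
    (5,1)@(11, 3): e=[41,31,38] → X
    (6,1)@(13, 3): e=[57,27,26] → X
    (7,1)@(15, 3): e=[73,23,14] → X
    (8,1)@(17, 3): e=[89,19,2] → X
  covered (14 px):
    . X X X X . . . . . .
    . . . X X X X X X . .
    . . . . . X X X . . .
    . . . . . . X . . . .
    . . . . . . . . . . .
T2:
  2·area = 30  (B↔C swapped to make it positive)
  edge (10, 4)→(5, 7): d=(-5,3) right/bottom  bias=-1
  edge (5, 7)→(0, 4): d=(-5,-3) top-left  bias=+0
  edge (0, 4)→(10, 4): d=(10,0) top-left  bias=+0
    (7,0)@(15, 1): e=[0,60,-30] → .  [on edge]
    (1,2)@(3, 5): e=[16,4,10] → X
    (2,2)@(5, 5): e=[10,10,10] → X
    (3,2)@(7, 5): e=[4,16,10] → X
    (4,2)@(9, 5): e=[-2,22,10] → .
    (1,3)@(3, 7): e=[6,-6,30] → .
    (2,3)@(5, 7): e=[0,0,30] → .  [on edge]
    (3,3)@(7, 7): e=[-6,6,30] → .
  covered (3 px):
    . . . . . . . . . . .
    . . . . . . . . . . .
    . X X X . . . . . . .
    . . . . . . . . . . .
    . . . . . . . . . . .
T3:
  2·area = 58
  edge (12, 4)→(21, 5): d=(9,1) right/bottom  bias=-1
  edge (21, 5)→(8, 10): d=(-13,5) right/bottom  bias=-1
  edge (8, 10)→(12, 4): d=(4,-6) top-left  bias=+0
    (1,1)@(3, 3): e=[0,116,-58] → .  [on edge]
    (6,2)@(13, 5): e=[8,40,10] → X
    (7,2)@(15, 5): e=[6,30,22] → X
    (8,2)@(17, 5): e=[4,20,34] → X
    (9,2)@(19, 5): e=[2,10,46] → X
    (10,2)@(21, 5): e=[0,0,58] → .  [on edge]
    (5,3)@(11, 7): e=[28,24,6] → X
    (8,3)@(17, 7): e=[22,-6,42] → .
    (9,3)@(19, 7): e=[20,-16,54] → .
    (4,4)@(9, 9): e=[48,8,2] → X
    (5,4)@(11, 9): e=[46,-2,14] → .
    (6,4)@(13, 9): e=[44,-12,26] → .
  covered (8 px):
    . . . . . . . . . . .
    . . . . . . . . . . .
    . . . . . . X X X X .
    . . . . . X X X . . .
    . . . . X . . . . . .

Result: [[6,2],[7,2],[8,2],[9,2],[5,3],[6,3],[7,3],[4,4]]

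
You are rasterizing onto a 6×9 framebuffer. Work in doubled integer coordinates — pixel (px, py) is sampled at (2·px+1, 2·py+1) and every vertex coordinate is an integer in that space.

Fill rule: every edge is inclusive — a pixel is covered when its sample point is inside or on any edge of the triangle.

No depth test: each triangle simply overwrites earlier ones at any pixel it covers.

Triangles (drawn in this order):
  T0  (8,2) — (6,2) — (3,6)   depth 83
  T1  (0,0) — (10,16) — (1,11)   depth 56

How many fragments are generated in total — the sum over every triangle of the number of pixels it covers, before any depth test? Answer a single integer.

T0:
  2·area = 8  (B↔C swapped to make it positive)
  edge (8, 2)→(3, 6): d=(-5,4) inclusive
  edge (3, 6)→(6, 2): d=(3,-4) inclusive
  edge (6, 2)→(8, 2): d=(2,0) inclusive
  covered (0 px):
    . . . . . .
    . . . . . .
    . . . . . .
    . . . . . .
    . . . . . .
    . . . . . .
    . . . . . .
    . . . . . .
    . . . . . .
T1:
  2·area = 94
  edge (0, 0)→(10, 16): d=(10,16) inclusive
  edge (10, 16)→(1, 11): d=(-9,-5) inclusive
  edge (1, 11)→(0, 0): d=(-1,-11) inclusive
    (0,1)@(1, 3): e=[14,72,8] → X
    (1,1)@(3, 3): e=[-18,82,30] → .
    (0,2)@(1, 5): e=[34,54,6] → X
    (1,2)@(3, 5): e=[2,64,28] → X
    (2,2)@(5, 5): e=[-30,74,50] → .
    (0,3)@(1, 7): e=[54,36,4] → X
    (2,3)@(5, 7): e=[-10,56,48] → .
    (0,4)@(1, 9): e=[74,18,2] → X
    (2,4)@(5, 9): e=[10,38,46] → X
    (3,4)@(7, 9): e=[-22,48,68] → .
    (0,5)@(1, 11): e=[94,0,0] → X  [on edge]
    (3,5)@(7, 11): e=[-2,30,66] → .
  covered (14 px):
    . . . . . .
    X . . . . .
    X X . . . .
    X X . . . .
    X X X . . .
    X X X . . .
    . . X X . .
    . . . . X .
    . . . . . .

Result: 14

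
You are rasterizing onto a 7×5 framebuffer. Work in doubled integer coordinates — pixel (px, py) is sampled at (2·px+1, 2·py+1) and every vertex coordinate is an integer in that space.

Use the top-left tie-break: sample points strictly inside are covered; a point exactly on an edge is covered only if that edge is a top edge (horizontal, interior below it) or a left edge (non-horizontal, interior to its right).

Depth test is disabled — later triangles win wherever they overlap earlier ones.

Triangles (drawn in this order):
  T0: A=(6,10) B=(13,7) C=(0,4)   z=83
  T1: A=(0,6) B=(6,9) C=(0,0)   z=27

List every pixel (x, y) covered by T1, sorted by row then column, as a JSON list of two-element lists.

T0:
  2·area = 60  (B↔C swapped to make it positive)
  edge (6, 10)→(0, 4): d=(-6,-6) top-left  bias=+0
  edge (0, 4)→(13, 7): d=(13,3) right/bottom  bias=-1
  edge (13, 7)→(6, 10): d=(-7,3) right/bottom  bias=-1
    (0,2)@(1, 5): e=[0,10,50] → X  [on edge]
    (1,2)@(3, 5): e=[12,4,44] → X
    (2,2)@(5, 5): e=[24,-2,38] → .
    (0,3)@(1, 7): e=[-12,36,36] → .
    (1,3)@(3, 7): e=[0,30,30] → X  [on edge]
    (2,3)@(5, 7): e=[12,24,24] → X
    (3,3)@(7, 7): e=[24,18,18] → X
    (4,3)@(9, 7): e=[36,12,12] → X
    (5,3)@(11, 7): e=[48,6,6] → X
    (6,3)@(13, 7): e=[60,0,0] → .  [on edge]
    (1,4)@(3, 9): e=[-12,56,16] → .
    (2,4)@(5, 9): e=[0,50,10] → X  [on edge]
  covered (9 px):
    . . . . . . .
    . . . . . . .
    X X . . . . .
    . X X X X X .
    . . X X . . .
T1:
  2·area = 36  (B↔C swapped to make it positive)
  edge (0, 6)→(0, 0): d=(0,-6) top-left  bias=+0
  edge (0, 0)→(6, 9): d=(6,9) right/bottom  bias=-1
  edge (6, 9)→(0, 6): d=(-6,-3) top-left  bias=+0
    (0,1)@(1, 3): e=[6,9,21] → X
    (1,1)@(3, 3): e=[18,-9,27] → .
    (0,2)@(1, 5): e=[6,21,9] → X
    (1,2)@(3, 5): e=[18,3,15] → X
    (2,2)@(5, 5): e=[30,-15,21] → .
    (0,3)@(1, 7): e=[6,33,-3] → .
    (1,3)@(3, 7): e=[18,15,3] → X
    (2,3)@(5, 7): e=[30,-3,9] → .
    (1,4)@(3, 9): e=[18,27,-9] → .
  covered (4 px):
    . . . . . . .
    X . . . . . .
    X X . . . . .
    . X . . . . .
    . . . . . . .

Result: [[0,1],[0,2],[1,2],[1,3]]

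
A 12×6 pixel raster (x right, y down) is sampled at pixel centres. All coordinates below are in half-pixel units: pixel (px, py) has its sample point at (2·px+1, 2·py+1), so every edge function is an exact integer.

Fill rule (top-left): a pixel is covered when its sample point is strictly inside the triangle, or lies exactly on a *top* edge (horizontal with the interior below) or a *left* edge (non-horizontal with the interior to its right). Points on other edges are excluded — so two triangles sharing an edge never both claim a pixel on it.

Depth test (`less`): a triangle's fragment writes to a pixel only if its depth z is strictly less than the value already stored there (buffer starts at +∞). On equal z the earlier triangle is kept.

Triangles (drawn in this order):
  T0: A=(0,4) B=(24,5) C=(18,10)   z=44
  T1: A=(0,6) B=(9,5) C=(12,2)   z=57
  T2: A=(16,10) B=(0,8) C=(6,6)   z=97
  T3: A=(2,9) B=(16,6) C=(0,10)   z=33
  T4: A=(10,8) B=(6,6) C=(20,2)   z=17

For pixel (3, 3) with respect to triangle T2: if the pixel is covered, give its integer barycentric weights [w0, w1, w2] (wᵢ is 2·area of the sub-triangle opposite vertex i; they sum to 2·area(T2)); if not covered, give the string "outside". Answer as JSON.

T0:
  2·area = 126
  edge (0, 4)→(24, 5): d=(24,1) right/bottom  bias=-1
  edge (24, 5)→(18, 10): d=(-6,5) right/bottom  bias=-1
  edge (18, 10)→(0, 4): d=(-18,-6) top-left  bias=+0
    (1,2)@(3, 5): e=[21,105,0] → █  [on edge]
    (2,2)@(5, 5): e=[19,95,12] → █
    (3,2)@(7, 5): e=[17,85,24] → █
    (4,2)@(9, 5): e=[15,75,36] → █
    (5,2)@(11, 5): e=[13,65,48] → █
    (6,2)@(13, 5): e=[11,55,60] → █
    (7,2)@(15, 5): e=[9,45,72] → █
    (8,2)@(17, 5): e=[7,35,84] → █
    (9,2)@(19, 5): e=[5,25,96] → █
    (10,2)@(21, 5): e=[3,15,108] → █
    (11,2)@(23, 5): e=[1,5,120] → █
    (1,3)@(3, 7): e=[69,93,-36] → ·
    (4,3)@(9, 7): e=[63,63,0] → █  [on edge]
    (7,4)@(15, 9): e=[105,21,0] → █  [on edge]
    (10,5)@(21, 11): e=[147,-21,0] → ·  [on edge]
  covered (21 px):
    · · · · · · · · · · · ·
    · · · · · · · · · · · ·
    · █ █ █ █ █ █ █ █ █ █ █
    · · · · █ █ █ █ █ █ █ ·
    · · · · · · · █ █ █ · ·
    · · · · · · · · · · · ·
T1:
  2·area = 24  (B↔C swapped to make it positive)
  edge (0, 6)→(12, 2): d=(12,-4) top-left  bias=+0
  edge (12, 2)→(9, 5): d=(-3,3) right/bottom  bias=-1
  edge (9, 5)→(0, 6): d=(-9,1) right/bottom  bias=-1
    (6,0)@(13, 1): e=[-8,0,32] → ·  [on edge]
    (7,0)@(15, 1): e=[0,-6,30] → ·  [on edge]
    (4,1)@(9, 3): e=[0,6,18] → █  [on edge]
    (5,1)@(11, 3): e=[8,0,16] → ·  [on edge]
    (1,2)@(3, 5): e=[0,18,6] → █  [on edge]
    (2,2)@(5, 5): e=[8,12,4] → █
    (3,2)@(7, 5): e=[16,6,2] → █
    (4,2)@(9, 5): e=[24,0,0] → ·  [on edge]
    (1,3)@(3, 7): e=[24,12,-12] → ·
    (2,3)@(5, 7): e=[32,6,-14] → ·
    (3,3)@(7, 7): e=[40,0,-16] → ·  [on edge]
    (2,4)@(5, 9): e=[56,0,-32] → ·  [on edge]
    (1,5)@(3, 11): e=[72,0,-48] → ·  [on edge]
  covered (4 px):
    · · · · · · · · · · · ·
    · · · · █ · · · · · · ·
    · █ █ █ · · · · · · · ·
    · · · · · · · · · · · ·
    · · · · · · · · · · · ·
    · · · · · · · · · · · ·
T2:
  2·area = 44
  edge (16, 10)→(0, 8): d=(-16,-2) top-left  bias=+0
  edge (0, 8)→(6, 6): d=(6,-2) top-left  bias=+0
  edge (6, 6)→(16, 10): d=(10,4) right/bottom  bias=-1
    (10,0)@(21, 1): e=[154,0,-110] → ·  [on edge]
    (7,1)@(15, 3): e=[110,0,-66] → ·  [on edge]
    (4,2)@(9, 5): e=[66,0,-22] → ·  [on edge]
    (1,3)@(3, 7): e=[22,0,22] → █  [on edge]
    (2,3)@(5, 7): e=[26,4,14] → █
    (3,3)@(7, 7): e=[30,8,6] → █
    (4,3)@(9, 7): e=[34,12,-2] → ·
    (1,4)@(3, 9): e=[-10,12,42] → ·
    (2,4)@(5, 9): e=[-6,16,34] → ·
    (3,4)@(7, 9): e=[-2,20,26] → ·
    (4,4)@(9, 9): e=[2,24,18] → █
    (5,4)@(11, 9): e=[6,28,10] → █
  covered (6 px):
    · · · · · · · · · · · ·
    · · · · · · · · · · · ·
    · · · · · · · · · · · ·
    · █ █ █ · · · · · · · ·
    · · · · █ █ █ · · · · ·
    · · · · · · · · · · · ·
T3:
  2·area = 8
  edge (2, 9)→(16, 6): d=(14,-3) top-left  bias=+0
  edge (16, 6)→(0, 10): d=(-16,4) right/bottom  bias=-1
  edge (0, 10)→(2, 9): d=(2,-1) top-left  bias=+0
    (1,4)@(3, 9): e=[3,4,1] → █
    (2,4)@(5, 9): e=[9,-4,3] → ·
    (1,5)@(3, 11): e=[31,-28,5] → ·
  covered (1 px):
    · · · · · · · · · · · ·
    · · · · · · · · · · · ·
    · · · · · · · · · · · ·
    · · · · · · · · · · · ·
    · █ · · · · · · · · · ·
    · · · · · · · · · · · ·
T4:
  2·area = 44
  edge (10, 8)→(6, 6): d=(-4,-2) top-left  bias=+0
  edge (6, 6)→(20, 2): d=(14,-4) top-left  bias=+0
  edge (20, 2)→(10, 8): d=(-10,6) right/bottom  bias=-1
    (8,1)@(17, 3): e=[34,2,8] → █
    (9,1)@(19, 3): e=[38,10,-4] → ·
    (5,2)@(11, 5): e=[14,6,24] → █
    (6,2)@(13, 5): e=[18,14,12] → █
    (7,2)@(15, 5): e=[22,22,0] → ·  [on edge]
    (8,2)@(17, 5): e=[26,30,-12] → ·
    (4,3)@(9, 7): e=[2,26,16] → █
    (6,3)@(13, 7): e=[10,42,-8] → ·
    (4,4)@(9, 9): e=[-6,54,-4] → ·
    (5,4)@(11, 9): e=[-2,62,-16] → ·
    (2,5)@(5, 11): e=[-22,66,0] → ·  [on edge]
  covered (5 px):
    · · · · · · · · · · · ·
    · · · · · · · · █ · · ·
    · · · · · █ █ · · · · ·
    · · · · █ █ · · · · · ·
    · · · · · · · · · · · ·
    · · · · · · · · · · · ·

Result: [8,6,30]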